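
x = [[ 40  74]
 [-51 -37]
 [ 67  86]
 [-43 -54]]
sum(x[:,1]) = 69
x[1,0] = -51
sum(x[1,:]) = -88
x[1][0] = -51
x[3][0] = -43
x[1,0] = -51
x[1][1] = -37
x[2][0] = 67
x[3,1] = -54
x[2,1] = 86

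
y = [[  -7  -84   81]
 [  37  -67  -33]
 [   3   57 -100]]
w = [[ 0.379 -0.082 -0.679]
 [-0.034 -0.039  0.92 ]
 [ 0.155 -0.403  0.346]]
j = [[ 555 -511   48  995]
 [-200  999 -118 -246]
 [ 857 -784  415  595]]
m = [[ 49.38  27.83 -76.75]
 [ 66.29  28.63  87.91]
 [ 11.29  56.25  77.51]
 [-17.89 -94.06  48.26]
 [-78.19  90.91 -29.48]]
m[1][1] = 28.63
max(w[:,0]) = 0.379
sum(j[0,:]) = 1087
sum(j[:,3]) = 1344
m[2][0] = 11.29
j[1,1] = 999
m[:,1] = [27.83, 28.63, 56.25, -94.06, 90.91]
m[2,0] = 11.29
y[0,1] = -84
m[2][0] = 11.29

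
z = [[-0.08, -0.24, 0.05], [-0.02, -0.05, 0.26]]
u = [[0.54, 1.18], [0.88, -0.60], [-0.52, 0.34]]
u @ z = [[-0.07, -0.19, 0.33],[-0.06, -0.18, -0.11],[0.03, 0.11, 0.06]]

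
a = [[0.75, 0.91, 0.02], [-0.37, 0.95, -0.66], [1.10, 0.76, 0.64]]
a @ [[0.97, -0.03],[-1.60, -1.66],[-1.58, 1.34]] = [[-0.76,  -1.51], [-0.84,  -2.45], [-1.16,  -0.44]]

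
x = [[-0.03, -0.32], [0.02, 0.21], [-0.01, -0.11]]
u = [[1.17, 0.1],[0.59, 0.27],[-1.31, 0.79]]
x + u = [[1.14, -0.22], [0.61, 0.48], [-1.32, 0.68]]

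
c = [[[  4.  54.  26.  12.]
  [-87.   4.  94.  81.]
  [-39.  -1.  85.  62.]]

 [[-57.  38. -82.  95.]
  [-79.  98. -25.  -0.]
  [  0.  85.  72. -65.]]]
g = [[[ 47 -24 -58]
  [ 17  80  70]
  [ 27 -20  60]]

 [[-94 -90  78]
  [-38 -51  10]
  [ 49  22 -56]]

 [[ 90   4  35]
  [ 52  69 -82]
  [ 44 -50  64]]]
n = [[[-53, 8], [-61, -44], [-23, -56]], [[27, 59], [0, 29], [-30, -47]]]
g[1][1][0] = -38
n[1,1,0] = 0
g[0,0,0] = 47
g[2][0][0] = 90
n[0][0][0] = -53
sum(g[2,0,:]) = 129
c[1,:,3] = [95.0, -0.0, -65.0]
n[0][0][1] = 8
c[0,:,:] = [[4.0, 54.0, 26.0, 12.0], [-87.0, 4.0, 94.0, 81.0], [-39.0, -1.0, 85.0, 62.0]]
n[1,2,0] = -30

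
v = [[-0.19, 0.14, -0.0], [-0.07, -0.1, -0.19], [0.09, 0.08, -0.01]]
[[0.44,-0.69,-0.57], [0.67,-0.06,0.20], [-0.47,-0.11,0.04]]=v @ [[-3.69, 1.52, 1.79], [-1.89, -2.89, -1.65], [-1.17, 1.29, -0.86]]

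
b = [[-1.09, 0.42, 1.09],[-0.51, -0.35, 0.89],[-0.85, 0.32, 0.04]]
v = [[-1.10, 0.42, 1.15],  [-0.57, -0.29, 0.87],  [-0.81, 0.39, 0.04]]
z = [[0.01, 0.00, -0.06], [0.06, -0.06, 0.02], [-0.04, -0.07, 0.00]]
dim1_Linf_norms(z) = [0.06, 0.06, 0.07]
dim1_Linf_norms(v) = [1.15, 0.87, 0.81]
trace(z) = -0.05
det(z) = 0.00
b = z + v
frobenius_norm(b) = 2.13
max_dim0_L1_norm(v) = 2.48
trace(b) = -1.40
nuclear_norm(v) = 3.05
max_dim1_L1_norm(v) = 2.67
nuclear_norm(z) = 0.23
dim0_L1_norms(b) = [2.45, 1.09, 2.02]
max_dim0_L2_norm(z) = 0.09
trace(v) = -1.35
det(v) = -0.43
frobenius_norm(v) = 2.16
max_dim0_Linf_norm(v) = 1.15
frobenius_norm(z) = 0.13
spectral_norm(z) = 0.10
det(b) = -0.49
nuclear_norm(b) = 3.06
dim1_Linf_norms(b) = [1.09, 0.89, 0.85]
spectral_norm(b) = 1.96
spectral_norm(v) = 2.01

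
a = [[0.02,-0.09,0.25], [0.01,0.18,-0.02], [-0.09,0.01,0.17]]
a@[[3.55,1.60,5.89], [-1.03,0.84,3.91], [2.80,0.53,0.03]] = [[0.86, 0.09, -0.23], [-0.21, 0.16, 0.76], [0.15, -0.05, -0.49]]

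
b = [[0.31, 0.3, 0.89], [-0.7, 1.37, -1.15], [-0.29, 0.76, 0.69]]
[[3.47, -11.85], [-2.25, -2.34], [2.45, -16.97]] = b @ [[2.08, 5.65], [1.63, -9.08], [2.63, -12.22]]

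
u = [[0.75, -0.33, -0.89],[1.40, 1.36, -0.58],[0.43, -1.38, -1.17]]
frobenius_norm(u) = 3.01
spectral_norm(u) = 2.14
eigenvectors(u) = [[0.07,0.64,0.48], [0.91,-0.37,-0.08], [-0.42,0.67,0.87]]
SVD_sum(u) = [[0.84, 0.01, -0.79], [1.04, 0.01, -0.98], [0.8, 0.01, -0.76]] + [[-0.09, -0.34, -0.10], [0.36, 1.35, 0.40], [-0.37, -1.39, -0.41]] + [[0.00, -0.00, 0.00],[-0.0, 0.0, -0.00],[-0.0, 0.0, -0.00]]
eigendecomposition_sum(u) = [[0.12,  0.11,  -0.06],  [1.51,  1.29,  -0.72],  [-0.70,  -0.59,  0.33]] + [[0.01,-0.01,-0.01], [-0.01,0.00,0.00], [0.02,-0.01,-0.01]] + [[0.61, -0.43, -0.82],[-0.1, 0.07, 0.13],[1.11, -0.78, -1.49]]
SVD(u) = [[-0.54, 0.17, -0.82], [-0.67, -0.69, 0.29], [-0.52, 0.71, 0.48]] @ diag([2.1419117302090322, 2.116579114988504, 0.00264385843752413]) @ [[-0.73, -0.01, 0.69], [-0.25, -0.93, -0.27], [-0.64, 0.37, -0.67]]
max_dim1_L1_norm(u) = 3.34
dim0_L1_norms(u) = [2.58, 3.07, 2.64]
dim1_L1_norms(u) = [1.97, 3.34, 2.98]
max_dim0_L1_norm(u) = 3.07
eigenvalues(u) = [1.74, 0.01, -0.81]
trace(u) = 0.94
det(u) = -0.01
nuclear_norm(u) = 4.26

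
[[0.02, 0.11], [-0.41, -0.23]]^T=[[0.02, -0.41], [0.11, -0.23]]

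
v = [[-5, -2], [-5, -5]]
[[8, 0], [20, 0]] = v@[[0, 0], [-4, 0]]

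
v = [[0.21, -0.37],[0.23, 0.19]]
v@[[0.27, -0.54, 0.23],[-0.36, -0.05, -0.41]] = [[0.19,  -0.09,  0.2], [-0.01,  -0.13,  -0.02]]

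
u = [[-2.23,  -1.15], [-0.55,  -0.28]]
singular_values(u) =[2.58, 0.0]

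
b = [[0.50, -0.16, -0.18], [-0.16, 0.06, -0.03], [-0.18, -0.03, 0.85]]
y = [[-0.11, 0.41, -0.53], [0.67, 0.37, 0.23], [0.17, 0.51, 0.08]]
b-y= [[0.61,-0.57,0.35], [-0.83,-0.31,-0.26], [-0.35,-0.54,0.77]]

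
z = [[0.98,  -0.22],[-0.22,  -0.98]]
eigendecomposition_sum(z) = [[0.99, -0.11], [-0.11, 0.01]] + [[-0.01, -0.11], [-0.11, -0.99]]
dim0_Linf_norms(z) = [0.98, 0.98]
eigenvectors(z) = [[0.99, 0.11], [-0.11, 0.99]]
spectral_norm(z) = 1.00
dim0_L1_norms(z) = [1.2, 1.2]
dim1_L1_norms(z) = [1.2, 1.2]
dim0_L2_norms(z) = [1.0, 1.0]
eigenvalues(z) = [1.0, -1.0]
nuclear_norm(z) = 2.01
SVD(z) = [[-0.98, 0.22],[0.22, 0.98]] @ diag([1.0043903623591774, 1.0043903623591774]) @ [[-1.0, -0.00], [-0.00, -1.00]]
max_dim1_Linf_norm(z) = 0.98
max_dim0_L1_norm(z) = 1.2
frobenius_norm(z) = 1.42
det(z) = -1.01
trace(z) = 0.00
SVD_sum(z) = [[0.98, 0.0],[-0.22, 0.00]] + [[0.0, -0.22], [0.0, -0.98]]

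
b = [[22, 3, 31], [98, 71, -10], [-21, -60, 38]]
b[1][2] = -10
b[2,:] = [-21, -60, 38]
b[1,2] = -10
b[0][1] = 3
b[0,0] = 22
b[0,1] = 3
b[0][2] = 31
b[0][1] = 3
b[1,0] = 98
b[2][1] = -60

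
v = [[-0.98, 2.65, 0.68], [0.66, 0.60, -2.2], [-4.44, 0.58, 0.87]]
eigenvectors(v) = [[(-0.36+0.39j), (-0.36-0.39j), 0.37+0.00j], [(-0.17-0.4j), -0.17+0.40j, 0.70+0.00j], [(-0.73+0j), -0.73-0.00j, -0.61+0.00j]]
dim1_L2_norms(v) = [2.91, 2.37, 4.56]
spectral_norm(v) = 4.96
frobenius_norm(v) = 5.91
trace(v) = 0.49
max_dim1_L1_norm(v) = 5.89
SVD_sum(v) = [[-1.67,0.51,0.57], [1.01,-0.31,-0.34], [-4.07,1.23,1.38]] + [[0.37, 1.95, -0.66], [0.24, 1.28, -0.43], [-0.09, -0.48, 0.16]] + [[0.32, 0.20, 0.77], [-0.60, -0.37, -1.43], [-0.28, -0.17, -0.67]]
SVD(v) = [[-0.37, 0.82, 0.44], [0.22, 0.54, -0.81], [-0.90, -0.2, -0.38]] @ diag([4.958281225926904, 2.5464821901307024, 1.9541432240160763]) @ [[0.91,-0.28,-0.31],[0.18,0.93,-0.31],[0.37,0.23,0.90]]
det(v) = 24.67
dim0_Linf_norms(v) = [4.44, 2.65, 2.2]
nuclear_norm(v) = 9.46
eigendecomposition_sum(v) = [[-0.85+0.83j, (0.98+0.05j), (0.6+0.56j)],[-0.34-0.90j, (-0.36+0.71j), (-0.61+0.27j)],[-1.63-0.07j, 0.87+1.03j, 0.00+1.13j]] + [[(-0.85-0.83j), 0.98-0.05j, (0.6-0.56j)], [(-0.34+0.9j), -0.36-0.71j, (-0.61-0.27j)], [(-1.63+0.07j), 0.87-1.03j, -1.13j]] + [[(0.71-0j), (0.7+0j), -0.52-0.00j],[(1.35-0j), 1.31+0.00j, (-0.98-0j)],[-1.19+0.00j, (-1.16-0j), (0.86+0j)]]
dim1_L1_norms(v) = [4.31, 3.46, 5.89]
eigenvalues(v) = [(-1.2+2.67j), (-1.2-2.67j), (2.89+0j)]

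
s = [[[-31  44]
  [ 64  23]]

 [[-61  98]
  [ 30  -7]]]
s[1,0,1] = 98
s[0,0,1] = 44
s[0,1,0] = 64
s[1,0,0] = -61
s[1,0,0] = -61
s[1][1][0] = 30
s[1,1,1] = -7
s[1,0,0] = -61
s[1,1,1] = -7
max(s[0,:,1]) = 44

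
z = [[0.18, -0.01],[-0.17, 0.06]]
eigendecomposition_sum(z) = [[0.18, -0.01],  [-0.23, 0.02]] + [[0.00, 0.00], [0.06, 0.04]]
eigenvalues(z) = [0.19, 0.05]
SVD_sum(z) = [[0.18, -0.04], [-0.18, 0.04]] + [[0.0, 0.02], [0.00, 0.02]]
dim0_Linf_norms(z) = [0.18, 0.06]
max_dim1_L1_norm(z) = 0.23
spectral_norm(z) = 0.25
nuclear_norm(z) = 0.29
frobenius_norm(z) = 0.25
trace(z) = 0.24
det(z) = 0.01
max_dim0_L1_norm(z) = 0.35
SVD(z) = [[-0.71, 0.71], [0.71, 0.71]] @ diag([0.2523885892824793, 0.03605551275463989]) @ [[-0.98,  0.2],[0.20,  0.98]]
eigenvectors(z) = [[0.62,0.08], [-0.79,1.00]]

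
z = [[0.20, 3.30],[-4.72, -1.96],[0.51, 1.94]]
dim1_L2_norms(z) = [3.31, 5.11, 2.01]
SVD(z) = [[-0.4, -0.78], [0.87, -0.49], [-0.29, -0.38]] @ diag([5.623788710618888, 3.0735485254532007]) @ [[-0.77, -0.64], [0.64, -0.77]]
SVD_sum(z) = [[1.74, 1.44], [-3.76, -3.12], [1.26, 1.04]] + [[-1.54, 1.86],[-0.96, 1.16],[-0.75, 0.90]]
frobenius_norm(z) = 6.41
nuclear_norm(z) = 8.70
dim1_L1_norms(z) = [3.5, 6.68, 2.45]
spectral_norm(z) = 5.62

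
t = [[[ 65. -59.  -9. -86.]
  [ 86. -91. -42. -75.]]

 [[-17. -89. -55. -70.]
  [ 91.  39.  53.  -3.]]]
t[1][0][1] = -89.0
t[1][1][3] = -3.0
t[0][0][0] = 65.0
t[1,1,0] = 91.0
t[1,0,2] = -55.0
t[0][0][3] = -86.0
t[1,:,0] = [-17.0, 91.0]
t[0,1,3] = -75.0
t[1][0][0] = -17.0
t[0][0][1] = -59.0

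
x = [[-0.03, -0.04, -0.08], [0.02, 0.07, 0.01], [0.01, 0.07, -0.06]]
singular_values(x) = [0.11, 0.1, 0.0]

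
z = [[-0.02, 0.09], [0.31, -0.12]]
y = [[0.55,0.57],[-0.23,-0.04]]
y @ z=[[0.17,-0.02], [-0.01,-0.02]]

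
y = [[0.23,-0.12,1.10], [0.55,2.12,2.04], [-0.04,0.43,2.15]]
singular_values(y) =[3.65, 1.28, 0.29]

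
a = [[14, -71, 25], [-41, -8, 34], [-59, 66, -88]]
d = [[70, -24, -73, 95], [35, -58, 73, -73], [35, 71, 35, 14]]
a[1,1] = -8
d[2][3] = 14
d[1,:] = [35, -58, 73, -73]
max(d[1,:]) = 73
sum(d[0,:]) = 68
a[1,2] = 34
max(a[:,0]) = 14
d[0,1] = -24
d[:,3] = [95, -73, 14]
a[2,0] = -59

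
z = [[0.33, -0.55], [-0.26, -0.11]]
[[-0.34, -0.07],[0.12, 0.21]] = z@[[-0.59,-0.69],[0.26,-0.29]]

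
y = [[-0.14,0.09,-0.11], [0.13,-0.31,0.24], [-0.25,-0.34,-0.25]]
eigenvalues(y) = [(-0.08+0j), (-0.31+0.23j), (-0.31-0.23j)]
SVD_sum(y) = [[-0.04, -0.05, -0.04], [-0.01, -0.01, -0.01], [-0.26, -0.33, -0.25]] + [[-0.07, 0.13, -0.1],[0.15, -0.30, 0.24],[0.0, -0.01, 0.01]] + [[-0.04, 0.01, 0.03],[-0.02, 0.0, 0.01],[0.01, -0.00, -0.0]]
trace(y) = -0.70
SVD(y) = [[0.14, -0.4, -0.9], [0.03, 0.92, -0.4], [0.99, 0.03, 0.14]] @ diag([0.4955809749644906, 0.450341793654589, 0.05090939148342407]) @ [[-0.53, -0.67, -0.51], [0.37, -0.73, 0.57], [0.76, -0.11, -0.64]]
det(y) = -0.01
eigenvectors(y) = [[(0.75+0j), -0.29+0.02j, -0.29-0.02j], [(-0.23+0j), (0.69+0j), (0.69-0j)], [(-0.63+0j), (0.15+0.65j), (0.15-0.65j)]]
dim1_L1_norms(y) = [0.34, 0.68, 0.84]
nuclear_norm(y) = 1.00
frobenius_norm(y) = 0.67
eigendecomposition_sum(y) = [[(-0.08-0j), -0.04+0.00j, -0j], [(0.03+0j), 0.01-0.00j, -0.00+0.00j], [0.07+0.00j, (0.03-0j), -0.00+0.00j]] + [[-0.03-0.08j, 0.06-0.07j, (-0.06-0.06j)],[(0.05+0.18j), -0.16+0.16j, 0.12+0.16j],[-0.16+0.09j, (-0.19-0.12j), -0.12+0.15j]] + [[(-0.03+0.08j), (0.06+0.07j), (-0.06+0.06j)], [(0.05-0.18j), (-0.16-0.16j), 0.12-0.16j], [-0.16-0.09j, -0.19+0.12j, (-0.12-0.15j)]]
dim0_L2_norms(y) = [0.31, 0.47, 0.36]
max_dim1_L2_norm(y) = 0.49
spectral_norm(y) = 0.50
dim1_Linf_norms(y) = [0.14, 0.31, 0.34]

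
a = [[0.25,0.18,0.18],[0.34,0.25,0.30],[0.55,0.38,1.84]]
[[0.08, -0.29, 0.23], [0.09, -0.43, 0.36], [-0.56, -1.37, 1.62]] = a @ [[-0.25,0.1,0.04], [1.27,-1.23,0.47], [-0.49,-0.52,0.77]]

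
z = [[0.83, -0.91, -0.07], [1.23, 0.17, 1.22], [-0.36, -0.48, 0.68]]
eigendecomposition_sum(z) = [[(0.22+0.36j), -0.40+0.19j, (0.24+0.33j)], [0.63-0.15j, 0.08+0.67j, (0.59-0.19j)], [(0.03+0.29j), (-0.3-0j), (0.05+0.27j)]] + [[0.22-0.36j, (-0.4-0.19j), 0.24-0.33j], [0.63+0.15j, 0.08-0.67j, 0.59+0.19j], [(0.03-0.29j), (-0.3+0j), 0.05-0.27j]] + [[0.39+0.00j, (-0.11+0j), (-0.55+0j)], [(-0.03-0j), 0.01-0.00j, (0.05-0j)], [(-0.41-0j), 0.12-0.00j, (0.58-0j)]]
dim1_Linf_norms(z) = [0.91, 1.23, 0.68]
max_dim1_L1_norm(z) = 2.62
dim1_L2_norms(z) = [1.23, 1.74, 0.91]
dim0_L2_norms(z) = [1.53, 1.04, 1.4]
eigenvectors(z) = [[(-0.16-0.49j), -0.16+0.49j, -0.68+0.00j],[-0.78+0.00j, -0.78-0.00j, (0.06+0j)],[(0.05-0.35j), 0.05+0.35j, 0.73+0.00j]]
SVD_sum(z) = [[0.54, -0.10, 0.45], [1.28, -0.23, 1.07], [0.17, -0.03, 0.14]] + [[0.31, -0.79, -0.54], [-0.13, 0.33, 0.22], [-0.03, 0.07, 0.05]] + [[-0.02, -0.02, 0.02], [0.07, 0.08, -0.07], [-0.5, -0.52, 0.49]]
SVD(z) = [[-0.39, -0.92, -0.03], [-0.91, 0.38, 0.15], [-0.12, 0.09, -0.99]] @ diag([1.8440157751990867, 1.0925301147895852, 0.8834499244975711]) @ [[-0.76, 0.14, -0.64], [-0.30, 0.79, 0.53], [0.57, 0.60, -0.56]]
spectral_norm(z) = 1.84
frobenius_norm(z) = 2.32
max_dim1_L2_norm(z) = 1.74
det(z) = 1.78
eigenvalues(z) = [(0.35+1.3j), (0.35-1.3j), (0.98+0j)]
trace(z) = 1.68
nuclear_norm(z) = 3.82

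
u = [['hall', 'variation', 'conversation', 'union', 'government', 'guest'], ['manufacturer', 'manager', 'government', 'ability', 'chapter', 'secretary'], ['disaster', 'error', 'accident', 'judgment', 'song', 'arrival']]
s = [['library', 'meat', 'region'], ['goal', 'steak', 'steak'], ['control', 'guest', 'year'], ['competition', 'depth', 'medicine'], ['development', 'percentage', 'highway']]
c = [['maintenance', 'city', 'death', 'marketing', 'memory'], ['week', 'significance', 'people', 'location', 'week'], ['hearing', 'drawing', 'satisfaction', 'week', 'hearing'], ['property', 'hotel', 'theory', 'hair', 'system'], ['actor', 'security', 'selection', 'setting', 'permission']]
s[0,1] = 'meat'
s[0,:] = ['library', 'meat', 'region']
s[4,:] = ['development', 'percentage', 'highway']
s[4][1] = 'percentage'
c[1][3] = 'location'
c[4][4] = 'permission'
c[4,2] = 'selection'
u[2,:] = ['disaster', 'error', 'accident', 'judgment', 'song', 'arrival']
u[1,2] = 'government'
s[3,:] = ['competition', 'depth', 'medicine']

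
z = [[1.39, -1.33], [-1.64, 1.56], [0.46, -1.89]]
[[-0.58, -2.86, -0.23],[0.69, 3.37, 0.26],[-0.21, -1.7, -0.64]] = z @ [[-0.41, -1.56, 0.21], [0.01, 0.52, 0.39]]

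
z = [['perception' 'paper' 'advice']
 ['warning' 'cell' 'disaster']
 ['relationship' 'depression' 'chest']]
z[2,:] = ['relationship', 'depression', 'chest']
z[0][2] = 'advice'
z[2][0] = 'relationship'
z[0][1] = 'paper'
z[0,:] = ['perception', 'paper', 'advice']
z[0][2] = 'advice'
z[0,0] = 'perception'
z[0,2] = 'advice'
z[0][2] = 'advice'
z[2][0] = 'relationship'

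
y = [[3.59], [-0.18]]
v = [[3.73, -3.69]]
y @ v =[[13.39, -13.25],[-0.67, 0.66]]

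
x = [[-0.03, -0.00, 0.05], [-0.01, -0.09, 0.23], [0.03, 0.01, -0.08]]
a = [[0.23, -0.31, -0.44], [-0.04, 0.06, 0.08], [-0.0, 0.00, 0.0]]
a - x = [[0.26, -0.31, -0.49], [-0.03, 0.15, -0.15], [-0.03, -0.01, 0.08]]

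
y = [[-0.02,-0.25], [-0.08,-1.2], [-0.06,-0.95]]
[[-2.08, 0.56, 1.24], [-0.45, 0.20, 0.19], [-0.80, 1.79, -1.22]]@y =[[-0.08,-1.33], [-0.02,-0.31], [-0.05,-0.79]]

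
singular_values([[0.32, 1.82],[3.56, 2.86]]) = [4.79, 1.16]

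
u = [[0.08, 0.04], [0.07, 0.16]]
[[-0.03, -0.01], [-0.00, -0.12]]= u @ [[-0.49, 0.29],[0.21, -0.86]]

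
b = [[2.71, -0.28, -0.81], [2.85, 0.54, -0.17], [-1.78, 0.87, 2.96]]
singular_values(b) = [4.84, 2.38, 0.37]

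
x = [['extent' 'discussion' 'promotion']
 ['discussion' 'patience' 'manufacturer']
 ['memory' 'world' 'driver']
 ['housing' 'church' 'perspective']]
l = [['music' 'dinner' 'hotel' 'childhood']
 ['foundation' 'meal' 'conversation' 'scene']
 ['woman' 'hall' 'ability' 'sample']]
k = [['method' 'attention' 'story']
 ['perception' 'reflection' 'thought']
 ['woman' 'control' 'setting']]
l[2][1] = 'hall'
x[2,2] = 'driver'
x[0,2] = 'promotion'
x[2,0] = 'memory'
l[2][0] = 'woman'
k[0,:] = ['method', 'attention', 'story']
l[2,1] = 'hall'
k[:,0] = ['method', 'perception', 'woman']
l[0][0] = 'music'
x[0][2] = 'promotion'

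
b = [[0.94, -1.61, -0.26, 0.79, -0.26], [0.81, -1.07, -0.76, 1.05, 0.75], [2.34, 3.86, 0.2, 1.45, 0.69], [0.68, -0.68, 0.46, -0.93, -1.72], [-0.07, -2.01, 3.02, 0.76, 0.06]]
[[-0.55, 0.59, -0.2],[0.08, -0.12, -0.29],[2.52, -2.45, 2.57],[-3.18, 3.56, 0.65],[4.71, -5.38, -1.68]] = b @ [[-1.30, 1.49, 0.53], [0.47, -0.46, 0.46], [1.26, -1.41, -0.2], [2.3, -2.53, -0.12], [0.24, -0.31, -0.34]]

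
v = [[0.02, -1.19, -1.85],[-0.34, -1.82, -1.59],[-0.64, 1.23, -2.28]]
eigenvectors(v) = [[(-0.97+0j), (0.5-0.13j), 0.50+0.13j], [(-0.01+0j), 0.70+0.00j, (0.7-0j)], [(0.22+0j), 0.09-0.48j, (0.09+0.48j)]]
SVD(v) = [[-0.60, -0.22, -0.76],[-0.61, -0.48, 0.62],[-0.51, 0.85, 0.16]] @ diag([3.50943872151773, 2.3424211834242636, 0.33601020722185326]) @ [[0.15, 0.34, 0.93], [-0.16, 0.93, -0.32], [-0.98, -0.1, 0.19]]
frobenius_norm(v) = 4.23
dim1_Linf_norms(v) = [1.85, 1.82, 2.28]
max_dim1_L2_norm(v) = 2.67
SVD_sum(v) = [[-0.32, -0.73, -1.97], [-0.32, -0.74, -1.99], [-0.27, -0.62, -1.65]] + [[0.08, -0.48, 0.17], [0.18, -1.06, 0.36], [-0.32, 1.85, -0.64]] + [[0.25, 0.03, -0.05],[-0.2, -0.02, 0.04],[-0.05, -0.01, 0.01]]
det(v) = 2.76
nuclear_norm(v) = 6.19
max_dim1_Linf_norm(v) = 2.28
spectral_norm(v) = 3.51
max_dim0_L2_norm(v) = 3.34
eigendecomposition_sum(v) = [[0.41-0.00j, -0.28+0.00j, -0.12-0.00j], [-0j, (-0+0j), (-0-0j)], [-0.09+0.00j, 0.06-0.00j, (0.03+0j)]] + [[-0.19-0.23j, -0.46+0.91j, (-0.87-0.97j)], [(-0.17-0.37j), (-0.91+1.03j), -0.79-1.57j], [(-0.27+0.07j), 0.58+0.74j, -1.15+0.35j]] + [[(-0.19+0.23j), -0.46-0.91j, (-0.87+0.97j)], [-0.17+0.37j, -0.91-1.03j, (-0.79+1.57j)], [-0.27-0.07j, (0.58-0.74j), -1.15-0.35j]]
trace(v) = -4.08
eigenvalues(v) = [(0.43+0j), (-2.26+1.14j), (-2.26-1.14j)]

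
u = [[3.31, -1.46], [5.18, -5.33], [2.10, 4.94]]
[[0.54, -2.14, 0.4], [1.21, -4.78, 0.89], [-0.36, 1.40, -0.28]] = u @ [[0.11,-0.44,0.08],[-0.12,0.47,-0.09]]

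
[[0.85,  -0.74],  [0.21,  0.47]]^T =[[0.85, 0.21], [-0.74, 0.47]]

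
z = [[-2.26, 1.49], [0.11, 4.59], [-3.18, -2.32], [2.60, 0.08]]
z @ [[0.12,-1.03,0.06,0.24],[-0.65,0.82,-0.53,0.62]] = [[-1.24, 3.55, -0.93, 0.38], [-2.97, 3.65, -2.43, 2.87], [1.13, 1.37, 1.04, -2.20], [0.26, -2.61, 0.11, 0.67]]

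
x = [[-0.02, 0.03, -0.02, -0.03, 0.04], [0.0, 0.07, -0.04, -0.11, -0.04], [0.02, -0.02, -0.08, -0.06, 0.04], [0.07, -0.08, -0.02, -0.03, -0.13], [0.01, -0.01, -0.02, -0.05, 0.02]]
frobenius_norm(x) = 0.26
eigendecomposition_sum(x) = [[0.00, -0.0, -0.0, -0.0, -0.0], [0.03, -0.03, -0.03, -0.05, -0.04], [0.04, -0.03, -0.03, -0.05, -0.05], [0.05, -0.04, -0.04, -0.07, -0.06], [0.02, -0.02, -0.02, -0.03, -0.03]] + [[-0.01, 0.03, -0.0, -0.02, 0.01], [-0.03, 0.09, -0.01, -0.07, 0.03], [-0.00, 0.01, -0.0, -0.01, 0.0], [0.02, -0.05, 0.01, 0.04, -0.02], [-0.01, 0.02, -0.00, -0.01, 0.01]] + [[-0.00,0.00,-0.01,0.00,0.02], [0.0,-0.0,0.0,-0.00,-0.0], [-0.01,0.01,-0.04,0.01,0.05], [0.00,-0.00,0.02,-0.0,-0.02], [0.00,-0.00,0.00,-0.00,-0.0]] + [[-0.01, 0.00, 0.0, -0.0, 0.00], [-0.0, 0.00, 0.0, -0.0, 0.0], [-0.00, 0.0, 0.0, -0.0, 0.0], [-0.0, 0.0, 0.00, -0.00, 0.00], [-0.0, 0.00, 0.0, -0.0, 0.0]] + [[-0.0, -0.00, -0.00, -0.0, 0.01], [0.0, 0.01, 0.0, 0.01, -0.03], [-0.0, -0.01, -0.00, -0.01, 0.03], [0.00, 0.01, 0.00, 0.01, -0.03], [-0.00, -0.01, -0.0, -0.01, 0.04]]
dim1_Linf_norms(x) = [0.04, 0.11, 0.08, 0.13, 0.05]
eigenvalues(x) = [-0.15, 0.12, -0.05, -0.01, 0.05]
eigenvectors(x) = [[0.04, -0.30, -0.29, -0.88, 0.20], [0.47, -0.82, 0.02, -0.38, -0.43], [0.51, -0.12, -0.90, -0.11, 0.48], [0.66, 0.45, 0.33, -0.15, -0.45], [0.28, -0.15, 0.03, -0.19, 0.59]]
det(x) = -0.00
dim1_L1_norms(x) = [0.14, 0.26, 0.22, 0.33, 0.11]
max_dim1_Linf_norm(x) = 0.13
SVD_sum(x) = [[-0.01,0.01,0.01,0.01,0.02], [0.02,-0.02,-0.02,-0.03,-0.04], [0.01,-0.01,-0.01,-0.01,-0.02], [0.06,-0.05,-0.04,-0.07,-0.12], [0.01,-0.01,-0.0,-0.01,-0.01]] + [[-0.01, 0.03, -0.03, -0.04, 0.02], [-0.01, 0.05, -0.05, -0.08, 0.04], [-0.01, 0.03, -0.03, -0.06, 0.03], [0.01, -0.02, 0.02, 0.04, -0.02], [-0.00, 0.02, -0.02, -0.03, 0.01]] + [[0.0, -0.0, -0.00, 0.00, 0.0], [-0.01, 0.04, 0.03, -0.00, -0.03], [0.02, -0.05, -0.03, 0.00, 0.04], [0.00, -0.00, -0.00, 0.0, 0.00], [0.01, -0.02, -0.01, 0.0, 0.01]] + [[0.0, -0.0, 0.00, -0.0, 0.0], [-0.0, 0.00, -0.00, 0.0, -0.00], [-0.00, 0.0, -0.01, 0.00, -0.00], [0.0, -0.00, 0.00, -0.00, 0.0], [0.0, -0.01, 0.02, -0.01, 0.01]] + [[-0.00, -0.0, -0.00, -0.0, -0.00], [0.0, 0.00, 0.00, 0.00, 0.0], [0.0, 0.00, 0.0, 0.0, 0.00], [-0.0, -0.00, -0.0, -0.00, -0.0], [0.0, 0.00, 0.00, 0.0, 0.00]]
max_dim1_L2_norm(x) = 0.17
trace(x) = -0.04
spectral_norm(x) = 0.18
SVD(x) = [[-0.16, -0.35, -0.04, 0.01, 0.92],[0.34, -0.68, 0.61, -0.09, -0.17],[0.17, -0.48, -0.74, -0.40, -0.18],[0.9, 0.32, -0.07, 0.01, 0.27],[0.1, -0.27, -0.26, 0.91, -0.11]] @ diag([0.18046766807190706, 0.16585824169688235, 0.0957820030731394, 0.022977669798918816, 0.004505443353930344]) @ [[0.39, -0.32, -0.25, -0.42, -0.71], [0.10, -0.43, 0.43, 0.72, -0.32], [-0.23, 0.68, 0.44, -0.07, -0.54], [0.06, -0.32, 0.74, -0.54, 0.24], [-0.88, -0.39, -0.12, -0.12, -0.20]]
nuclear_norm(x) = 0.47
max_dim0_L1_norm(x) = 0.28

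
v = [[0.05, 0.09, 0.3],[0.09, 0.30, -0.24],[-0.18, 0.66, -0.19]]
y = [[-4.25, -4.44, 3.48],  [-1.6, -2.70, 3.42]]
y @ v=[[-1.24, 0.58, -0.87], [-0.94, 1.30, -0.48]]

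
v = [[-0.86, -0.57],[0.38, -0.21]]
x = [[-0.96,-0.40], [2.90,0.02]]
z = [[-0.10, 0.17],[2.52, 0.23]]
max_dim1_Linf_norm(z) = 2.52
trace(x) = -0.94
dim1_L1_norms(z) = [0.27, 2.75]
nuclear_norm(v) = 1.43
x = v + z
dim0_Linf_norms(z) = [2.52, 0.23]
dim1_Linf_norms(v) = [0.86, 0.38]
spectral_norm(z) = 2.53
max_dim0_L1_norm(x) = 3.86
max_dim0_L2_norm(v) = 0.94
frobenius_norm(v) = 1.12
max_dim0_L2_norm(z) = 2.52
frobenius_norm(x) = 3.08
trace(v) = -1.07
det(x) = 1.14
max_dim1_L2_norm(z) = 2.53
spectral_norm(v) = 1.05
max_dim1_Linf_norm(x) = 2.9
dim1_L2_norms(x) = [1.04, 2.9]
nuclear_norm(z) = 2.71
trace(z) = 0.13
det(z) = -0.45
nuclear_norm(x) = 3.43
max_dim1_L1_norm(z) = 2.75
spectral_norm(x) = 3.06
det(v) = 0.40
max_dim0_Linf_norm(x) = 2.9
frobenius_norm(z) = 2.54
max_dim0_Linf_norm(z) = 2.52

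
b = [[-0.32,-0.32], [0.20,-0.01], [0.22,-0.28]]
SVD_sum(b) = [[-0.34, -0.30], [0.11, 0.09], [-0.01, -0.01]] + [[0.02, -0.02], [0.09, -0.1], [0.23, -0.27]]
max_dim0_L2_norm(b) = 0.44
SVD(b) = [[-0.95, -0.07], [0.30, -0.36], [-0.04, -0.93]] @ diag([0.4743042055645255, 0.38306072701832056]) @ [[0.75,0.66], [-0.66,0.75]]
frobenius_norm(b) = 0.61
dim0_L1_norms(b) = [0.74, 0.61]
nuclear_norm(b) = 0.86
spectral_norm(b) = 0.47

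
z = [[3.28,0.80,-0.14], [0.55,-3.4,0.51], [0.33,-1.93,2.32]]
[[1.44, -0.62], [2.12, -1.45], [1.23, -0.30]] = z @ [[0.57, -0.28], [-0.53, 0.42], [0.01, 0.26]]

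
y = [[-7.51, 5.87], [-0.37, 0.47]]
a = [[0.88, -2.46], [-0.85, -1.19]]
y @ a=[[-11.6, 11.49], [-0.73, 0.35]]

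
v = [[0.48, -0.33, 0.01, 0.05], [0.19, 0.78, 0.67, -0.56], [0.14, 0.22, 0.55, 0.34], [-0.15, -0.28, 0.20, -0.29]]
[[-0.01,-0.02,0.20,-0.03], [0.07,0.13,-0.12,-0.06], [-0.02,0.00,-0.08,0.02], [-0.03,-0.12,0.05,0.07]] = v@[[0.05,0.13,0.26,-0.15],[0.09,0.25,-0.24,-0.11],[-0.06,-0.13,-0.06,0.10],[-0.05,-0.0,-0.10,0.02]]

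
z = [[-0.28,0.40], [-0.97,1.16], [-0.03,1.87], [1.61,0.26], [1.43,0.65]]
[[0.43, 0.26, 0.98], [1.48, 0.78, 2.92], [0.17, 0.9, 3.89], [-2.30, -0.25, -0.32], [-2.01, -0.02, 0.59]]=z @ [[-1.44, -0.23, -0.53], [0.07, 0.48, 2.07]]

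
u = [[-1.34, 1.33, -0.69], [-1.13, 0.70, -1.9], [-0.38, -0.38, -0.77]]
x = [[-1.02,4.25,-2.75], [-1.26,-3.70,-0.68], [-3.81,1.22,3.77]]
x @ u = [[-2.39, 2.66, -5.25],[6.13, -4.01, 8.42],[2.29, -5.65, -2.59]]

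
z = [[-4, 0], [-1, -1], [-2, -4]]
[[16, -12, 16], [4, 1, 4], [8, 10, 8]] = z@ [[-4, 3, -4], [0, -4, 0]]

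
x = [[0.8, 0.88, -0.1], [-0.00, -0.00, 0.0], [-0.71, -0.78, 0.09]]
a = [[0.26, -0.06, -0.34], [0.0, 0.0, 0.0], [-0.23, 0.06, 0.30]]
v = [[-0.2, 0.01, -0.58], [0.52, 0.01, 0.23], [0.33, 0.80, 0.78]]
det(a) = 0.00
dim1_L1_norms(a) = [0.66, 0.0, 0.59]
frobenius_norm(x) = 1.60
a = x @ v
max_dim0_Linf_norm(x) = 0.88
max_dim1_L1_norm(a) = 0.66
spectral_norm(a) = 0.58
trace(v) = 0.59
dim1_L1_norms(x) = [1.78, 0.0, 1.58]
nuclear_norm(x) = 1.60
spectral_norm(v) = 1.31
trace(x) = 0.89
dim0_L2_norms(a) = [0.35, 0.08, 0.45]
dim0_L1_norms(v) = [1.05, 0.82, 1.59]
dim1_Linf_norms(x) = [0.88, 0.0, 0.78]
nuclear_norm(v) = 2.12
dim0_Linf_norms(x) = [0.8, 0.88, 0.1]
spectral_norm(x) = 1.60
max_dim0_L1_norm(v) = 1.59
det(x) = 0.00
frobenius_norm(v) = 1.43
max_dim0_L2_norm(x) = 1.18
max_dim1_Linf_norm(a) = 0.34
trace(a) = 0.56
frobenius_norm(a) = 0.58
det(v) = -0.21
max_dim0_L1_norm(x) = 1.66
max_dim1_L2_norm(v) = 1.17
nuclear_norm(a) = 0.58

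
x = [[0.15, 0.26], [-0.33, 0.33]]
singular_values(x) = [0.48, 0.28]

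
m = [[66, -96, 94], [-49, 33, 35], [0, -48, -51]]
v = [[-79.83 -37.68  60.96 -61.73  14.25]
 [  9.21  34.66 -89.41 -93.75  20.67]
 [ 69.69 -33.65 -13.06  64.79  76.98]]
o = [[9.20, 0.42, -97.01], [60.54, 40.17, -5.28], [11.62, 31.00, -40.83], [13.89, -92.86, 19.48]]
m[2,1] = -48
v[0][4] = 14.25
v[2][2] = -13.06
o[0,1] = 0.42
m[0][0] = 66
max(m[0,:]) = 94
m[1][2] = 35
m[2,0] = 0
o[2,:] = [11.62, 31.0, -40.83]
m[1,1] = 33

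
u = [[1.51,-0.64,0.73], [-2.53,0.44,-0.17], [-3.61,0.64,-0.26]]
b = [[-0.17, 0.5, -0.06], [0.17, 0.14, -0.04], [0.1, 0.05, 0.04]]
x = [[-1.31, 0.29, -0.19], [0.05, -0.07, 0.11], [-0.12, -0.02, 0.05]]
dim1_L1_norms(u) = [2.88, 3.14, 4.51]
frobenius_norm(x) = 1.37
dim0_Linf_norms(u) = [3.61, 0.64, 0.73]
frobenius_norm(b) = 0.59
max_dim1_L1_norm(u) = 4.51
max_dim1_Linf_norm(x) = 1.31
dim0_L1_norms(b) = [0.44, 0.69, 0.14]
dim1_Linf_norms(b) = [0.5, 0.17, 0.1]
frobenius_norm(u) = 4.83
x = b @ u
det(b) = -0.01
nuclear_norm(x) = 1.51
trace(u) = 1.69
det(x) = -0.00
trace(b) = 0.01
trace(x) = -1.33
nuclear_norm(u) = 5.46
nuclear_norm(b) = 0.82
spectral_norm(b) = 0.54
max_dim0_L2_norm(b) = 0.52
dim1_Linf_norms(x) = [1.31, 0.11, 0.12]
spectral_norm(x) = 1.36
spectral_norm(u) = 4.79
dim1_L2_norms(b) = [0.53, 0.22, 0.12]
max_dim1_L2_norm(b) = 0.53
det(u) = -0.00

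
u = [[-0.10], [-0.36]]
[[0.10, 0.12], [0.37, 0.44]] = u@[[-1.03, -1.23]]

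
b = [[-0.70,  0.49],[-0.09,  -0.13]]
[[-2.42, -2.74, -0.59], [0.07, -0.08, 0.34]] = b@[[2.07,2.93,-0.65], [-1.99,-1.41,-2.13]]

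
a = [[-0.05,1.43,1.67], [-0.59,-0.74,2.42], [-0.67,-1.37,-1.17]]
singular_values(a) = [3.28, 2.07, 0.44]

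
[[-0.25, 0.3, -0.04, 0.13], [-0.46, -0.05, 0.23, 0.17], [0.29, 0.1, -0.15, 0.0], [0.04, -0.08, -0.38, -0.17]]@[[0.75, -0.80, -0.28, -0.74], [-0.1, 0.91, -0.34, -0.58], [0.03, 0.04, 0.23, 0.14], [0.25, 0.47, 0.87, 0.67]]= [[-0.19,0.53,0.07,0.09], [-0.29,0.41,0.35,0.52], [0.20,-0.15,-0.15,-0.29], [-0.02,-0.20,-0.22,-0.15]]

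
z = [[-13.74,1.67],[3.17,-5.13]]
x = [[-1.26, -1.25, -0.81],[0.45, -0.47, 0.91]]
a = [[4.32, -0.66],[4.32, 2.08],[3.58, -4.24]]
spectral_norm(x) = 2.00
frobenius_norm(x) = 2.25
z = x @ a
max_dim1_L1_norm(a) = 7.82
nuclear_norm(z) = 18.93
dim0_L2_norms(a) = [7.08, 4.77]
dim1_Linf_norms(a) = [4.32, 4.32, 4.24]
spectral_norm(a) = 7.27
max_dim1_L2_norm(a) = 5.55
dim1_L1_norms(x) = [3.32, 1.83]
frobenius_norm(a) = 8.54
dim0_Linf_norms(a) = [4.32, 4.24]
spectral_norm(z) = 14.40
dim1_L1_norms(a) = [4.98, 6.4, 7.82]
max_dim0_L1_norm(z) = 16.91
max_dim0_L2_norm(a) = 7.08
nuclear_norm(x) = 3.03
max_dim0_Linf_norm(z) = 13.74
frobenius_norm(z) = 15.10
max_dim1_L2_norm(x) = 1.95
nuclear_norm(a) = 11.75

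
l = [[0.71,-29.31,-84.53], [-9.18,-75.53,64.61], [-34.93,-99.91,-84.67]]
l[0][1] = -29.31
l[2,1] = -99.91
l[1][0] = -9.18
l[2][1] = -99.91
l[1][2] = 64.61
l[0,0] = 0.71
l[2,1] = -99.91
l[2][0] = -34.93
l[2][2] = -84.67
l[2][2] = -84.67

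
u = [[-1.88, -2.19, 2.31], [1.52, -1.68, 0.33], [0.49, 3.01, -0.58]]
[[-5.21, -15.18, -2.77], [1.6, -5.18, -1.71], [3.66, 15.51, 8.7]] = u@[[2.03,1.94,1.74], [0.94,4.74,3.24], [0.29,-0.50,3.29]]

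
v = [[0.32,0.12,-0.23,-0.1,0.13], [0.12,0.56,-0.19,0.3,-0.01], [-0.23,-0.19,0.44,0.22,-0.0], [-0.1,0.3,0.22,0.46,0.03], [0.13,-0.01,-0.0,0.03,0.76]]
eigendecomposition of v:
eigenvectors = [[0.86, 0.02, 0.42, 0.20, 0.22], [-0.18, -0.54, 0.55, 0.27, -0.55], [0.41, -0.55, -0.43, -0.52, -0.27], [0.17, 0.63, 0.11, -0.27, -0.69], [-0.19, -0.04, 0.57, -0.74, 0.31]]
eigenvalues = [0.14, 0.01, 0.85, 0.74, 0.8]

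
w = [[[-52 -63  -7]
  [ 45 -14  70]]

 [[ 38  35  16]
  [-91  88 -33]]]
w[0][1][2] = 70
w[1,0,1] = 35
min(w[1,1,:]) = -91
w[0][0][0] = -52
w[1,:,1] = [35, 88]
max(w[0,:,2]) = 70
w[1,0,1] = 35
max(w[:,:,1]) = 88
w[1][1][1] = 88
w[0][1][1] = -14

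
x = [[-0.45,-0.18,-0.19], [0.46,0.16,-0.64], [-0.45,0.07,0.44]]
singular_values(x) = [1.02, 0.49, 0.17]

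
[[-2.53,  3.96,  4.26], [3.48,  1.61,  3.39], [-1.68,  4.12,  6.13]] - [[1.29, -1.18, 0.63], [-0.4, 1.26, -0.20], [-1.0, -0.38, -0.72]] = [[-3.82, 5.14, 3.63], [3.88, 0.35, 3.59], [-0.68, 4.50, 6.85]]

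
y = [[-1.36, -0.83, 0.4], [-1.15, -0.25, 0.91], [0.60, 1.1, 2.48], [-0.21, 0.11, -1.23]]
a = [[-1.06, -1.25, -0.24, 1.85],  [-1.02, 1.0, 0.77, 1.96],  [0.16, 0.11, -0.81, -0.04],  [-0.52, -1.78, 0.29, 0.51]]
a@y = [[2.35,1.13,-4.43], [0.29,1.66,0.00], [-0.82,-1.06,-1.80], [2.82,1.25,-1.74]]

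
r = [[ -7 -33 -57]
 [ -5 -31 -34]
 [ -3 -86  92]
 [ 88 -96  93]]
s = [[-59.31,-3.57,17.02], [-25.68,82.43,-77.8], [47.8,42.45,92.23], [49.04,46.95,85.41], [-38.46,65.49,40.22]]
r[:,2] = [-57, -34, 92, 93]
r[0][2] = -57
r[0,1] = -33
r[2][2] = 92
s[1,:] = [-25.68, 82.43, -77.8]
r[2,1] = -86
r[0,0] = -7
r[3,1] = -96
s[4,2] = 40.22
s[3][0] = 49.04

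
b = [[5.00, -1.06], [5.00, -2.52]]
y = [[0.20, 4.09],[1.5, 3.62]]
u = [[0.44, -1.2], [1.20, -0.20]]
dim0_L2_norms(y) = [1.51, 5.46]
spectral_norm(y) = 5.58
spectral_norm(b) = 7.52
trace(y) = 3.82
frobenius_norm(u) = 1.76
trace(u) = 0.24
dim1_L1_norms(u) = [1.64, 1.4]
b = y @ u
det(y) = -5.41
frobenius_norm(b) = 7.58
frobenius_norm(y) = 5.67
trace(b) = 2.48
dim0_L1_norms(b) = [10.0, 3.58]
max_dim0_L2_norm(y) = 5.46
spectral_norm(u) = 1.53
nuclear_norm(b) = 8.49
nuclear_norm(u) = 2.41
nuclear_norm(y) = 6.55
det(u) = 1.35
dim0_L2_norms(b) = [7.07, 2.73]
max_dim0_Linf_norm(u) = 1.2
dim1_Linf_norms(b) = [5.0, 5.0]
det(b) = -7.30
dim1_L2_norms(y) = [4.09, 3.92]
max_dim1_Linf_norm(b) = 5.0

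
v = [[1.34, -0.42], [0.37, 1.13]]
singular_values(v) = [1.4, 1.19]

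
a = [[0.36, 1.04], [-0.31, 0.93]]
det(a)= 0.657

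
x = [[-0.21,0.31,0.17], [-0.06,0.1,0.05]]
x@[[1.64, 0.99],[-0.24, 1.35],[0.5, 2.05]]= [[-0.33,0.56], [-0.10,0.18]]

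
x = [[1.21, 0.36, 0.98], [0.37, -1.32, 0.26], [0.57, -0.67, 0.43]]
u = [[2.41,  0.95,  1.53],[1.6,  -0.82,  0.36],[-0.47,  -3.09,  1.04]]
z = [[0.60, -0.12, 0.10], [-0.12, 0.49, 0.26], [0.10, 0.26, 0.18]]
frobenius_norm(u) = 4.82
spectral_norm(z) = 0.69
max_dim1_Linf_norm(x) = 1.32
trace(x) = 0.32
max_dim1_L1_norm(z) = 0.87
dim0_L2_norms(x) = [1.39, 1.52, 1.1]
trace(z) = 1.27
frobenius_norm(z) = 0.90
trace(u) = 2.63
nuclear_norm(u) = 7.54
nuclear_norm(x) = 3.29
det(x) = 0.01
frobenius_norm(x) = 2.34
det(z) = -0.00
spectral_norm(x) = 1.84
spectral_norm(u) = 3.55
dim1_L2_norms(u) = [3.01, 1.83, 3.29]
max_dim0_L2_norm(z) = 0.62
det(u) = -9.27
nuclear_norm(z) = 1.28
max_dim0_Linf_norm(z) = 0.6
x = z @ u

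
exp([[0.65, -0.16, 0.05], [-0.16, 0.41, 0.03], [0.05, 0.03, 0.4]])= [[1.94, -0.27, 0.08], [-0.27, 1.53, 0.04], [0.08, 0.04, 1.49]]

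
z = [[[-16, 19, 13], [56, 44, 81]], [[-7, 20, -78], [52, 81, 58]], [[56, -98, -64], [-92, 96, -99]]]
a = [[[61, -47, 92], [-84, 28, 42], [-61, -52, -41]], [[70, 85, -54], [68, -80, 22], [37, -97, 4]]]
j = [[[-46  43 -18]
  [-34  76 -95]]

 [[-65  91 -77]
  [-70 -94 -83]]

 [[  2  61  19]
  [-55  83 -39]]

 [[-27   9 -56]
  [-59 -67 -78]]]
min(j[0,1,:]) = -95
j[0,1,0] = -34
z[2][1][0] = -92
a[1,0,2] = -54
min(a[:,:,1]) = -97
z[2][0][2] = -64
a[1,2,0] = 37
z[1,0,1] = 20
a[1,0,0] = 70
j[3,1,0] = -59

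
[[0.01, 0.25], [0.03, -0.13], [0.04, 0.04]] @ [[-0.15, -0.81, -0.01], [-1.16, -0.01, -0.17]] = [[-0.29, -0.01, -0.04], [0.15, -0.02, 0.02], [-0.05, -0.03, -0.01]]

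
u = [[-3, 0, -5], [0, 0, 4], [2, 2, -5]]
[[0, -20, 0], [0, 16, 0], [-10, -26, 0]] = u @ [[0, 0, 0], [-5, -3, 0], [0, 4, 0]]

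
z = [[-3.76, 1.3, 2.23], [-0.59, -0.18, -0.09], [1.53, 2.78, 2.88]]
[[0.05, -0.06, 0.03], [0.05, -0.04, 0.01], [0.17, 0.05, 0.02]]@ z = [[-0.11, 0.16, 0.2], [-0.15, 0.1, 0.14], [-0.64, 0.27, 0.43]]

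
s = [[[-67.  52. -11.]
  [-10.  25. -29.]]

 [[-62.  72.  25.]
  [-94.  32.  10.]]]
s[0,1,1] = 25.0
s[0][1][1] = 25.0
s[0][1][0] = -10.0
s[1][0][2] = 25.0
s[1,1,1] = 32.0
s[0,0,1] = 52.0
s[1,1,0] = -94.0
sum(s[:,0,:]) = 9.0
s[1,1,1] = 32.0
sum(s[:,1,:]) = -66.0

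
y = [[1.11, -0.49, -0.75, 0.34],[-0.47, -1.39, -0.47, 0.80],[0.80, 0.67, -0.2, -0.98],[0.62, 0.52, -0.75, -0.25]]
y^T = [[1.11, -0.47, 0.8, 0.62],[-0.49, -1.39, 0.67, 0.52],[-0.75, -0.47, -0.20, -0.75],[0.34, 0.80, -0.98, -0.25]]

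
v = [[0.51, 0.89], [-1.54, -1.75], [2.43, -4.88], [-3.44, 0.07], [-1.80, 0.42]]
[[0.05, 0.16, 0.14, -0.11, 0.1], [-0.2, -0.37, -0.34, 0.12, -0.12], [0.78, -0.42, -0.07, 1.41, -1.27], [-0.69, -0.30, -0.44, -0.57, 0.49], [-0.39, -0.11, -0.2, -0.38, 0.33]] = v @ [[0.20, 0.09, 0.13, 0.16, -0.14], [-0.06, 0.13, 0.08, -0.21, 0.19]]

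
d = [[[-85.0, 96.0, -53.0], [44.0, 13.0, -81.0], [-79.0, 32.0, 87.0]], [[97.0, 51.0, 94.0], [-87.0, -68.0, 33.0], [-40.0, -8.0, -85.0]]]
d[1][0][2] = 94.0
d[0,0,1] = 96.0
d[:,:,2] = [[-53.0, -81.0, 87.0], [94.0, 33.0, -85.0]]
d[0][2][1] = 32.0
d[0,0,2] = -53.0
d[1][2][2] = -85.0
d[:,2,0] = [-79.0, -40.0]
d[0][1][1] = 13.0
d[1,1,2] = 33.0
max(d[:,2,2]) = 87.0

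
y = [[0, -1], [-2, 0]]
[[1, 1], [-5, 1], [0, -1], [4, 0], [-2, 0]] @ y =[[-2, -1], [-2, 5], [2, 0], [0, -4], [0, 2]]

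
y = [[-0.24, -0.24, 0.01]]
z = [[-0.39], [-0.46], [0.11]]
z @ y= [[0.09, 0.09, -0.00], [0.11, 0.11, -0.00], [-0.03, -0.03, 0.0]]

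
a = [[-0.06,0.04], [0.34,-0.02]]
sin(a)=[[-0.06, 0.04], [0.34, -0.02]]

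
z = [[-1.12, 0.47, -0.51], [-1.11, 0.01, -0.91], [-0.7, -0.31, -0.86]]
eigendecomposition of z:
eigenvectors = [[0.23,  0.46,  -0.53], [0.66,  -0.36,  -0.56], [0.72,  -0.81,  0.64]]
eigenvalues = [-1.37, -0.6, -0.0]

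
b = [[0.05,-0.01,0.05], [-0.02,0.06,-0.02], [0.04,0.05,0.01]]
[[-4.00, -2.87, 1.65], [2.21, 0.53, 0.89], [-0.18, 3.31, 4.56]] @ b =[[-0.08, -0.05, -0.13], [0.14, 0.05, 0.11], [0.11, 0.43, -0.03]]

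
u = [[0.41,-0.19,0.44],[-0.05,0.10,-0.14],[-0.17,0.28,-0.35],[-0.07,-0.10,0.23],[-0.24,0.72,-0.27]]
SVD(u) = [[-0.52, -0.72, 0.34], [0.16, 0.07, 0.18], [0.43, 0.17, 0.30], [-0.16, -0.08, -0.86], [0.70, -0.67, -0.17]] @ diag([1.0824573248632978, 0.3935898090155877, 0.22309908580912108]) @ [[-0.42, 0.70, -0.58], [-0.41, -0.71, -0.57], [0.81, -0.0, -0.58]]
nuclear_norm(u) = 1.70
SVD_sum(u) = [[0.23, -0.39, 0.32], [-0.07, 0.12, -0.1], [-0.20, 0.33, -0.27], [0.07, -0.12, 0.10], [-0.32, 0.53, -0.44]] + [[0.12,  0.20,  0.16],[-0.01,  -0.02,  -0.02],[-0.03,  -0.05,  -0.04],[0.01,  0.02,  0.02],[0.11,  0.19,  0.15]] + [[0.06, -0.0, -0.04],[0.03, -0.00, -0.02],[0.05, -0.0, -0.04],[-0.16, 0.0, 0.11],[-0.03, 0.0, 0.02]]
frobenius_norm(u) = 1.17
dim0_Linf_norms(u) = [0.41, 0.72, 0.44]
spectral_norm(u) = 1.08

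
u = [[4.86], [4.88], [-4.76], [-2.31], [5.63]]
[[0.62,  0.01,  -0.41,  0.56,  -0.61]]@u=[[0.29]]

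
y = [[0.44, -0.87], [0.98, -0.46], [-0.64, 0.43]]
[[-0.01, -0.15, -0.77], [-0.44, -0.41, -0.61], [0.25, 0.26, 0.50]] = y @ [[-0.58,-0.44,-0.28],[-0.28,-0.05,0.74]]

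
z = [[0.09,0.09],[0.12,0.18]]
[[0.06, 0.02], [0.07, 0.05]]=z @[[0.87, -0.21], [-0.21, 0.41]]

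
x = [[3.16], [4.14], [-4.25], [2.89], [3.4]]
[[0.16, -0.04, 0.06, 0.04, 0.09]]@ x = [[0.51]]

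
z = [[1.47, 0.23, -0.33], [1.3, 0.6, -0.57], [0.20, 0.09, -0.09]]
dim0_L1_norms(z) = [2.97, 0.92, 0.99]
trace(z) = 1.98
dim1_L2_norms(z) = [1.52, 1.54, 0.24]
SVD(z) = [[-0.7, 0.72, -0.00], [-0.71, -0.69, -0.15], [-0.11, -0.1, 0.99]] @ diag([2.1542976419782573, 0.33584469696420977, 0.0031637458717656526]) @ [[-0.91,  -0.28,  0.30], [0.40,  -0.77,  0.50], [-0.09,  -0.57,  -0.81]]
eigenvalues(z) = [1.67, 0.31, -0.0]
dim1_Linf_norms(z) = [1.47, 1.3, 0.2]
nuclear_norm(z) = 2.49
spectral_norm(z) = 2.15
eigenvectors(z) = [[0.66, 0.15, 0.09], [0.74, -0.98, 0.57], [0.11, -0.14, 0.82]]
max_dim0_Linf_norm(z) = 1.47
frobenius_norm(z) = 2.18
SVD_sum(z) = [[1.37, 0.42, -0.45], [1.39, 0.42, -0.46], [0.21, 0.06, -0.07]] + [[0.1, -0.19, 0.12], [-0.09, 0.18, -0.12], [-0.01, 0.03, -0.02]] + [[0.00,0.00,0.0],[0.00,0.00,0.00],[-0.00,-0.00,-0.0]]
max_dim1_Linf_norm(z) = 1.47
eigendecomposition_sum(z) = [[1.42, 0.28, -0.36], [1.60, 0.31, -0.4], [0.24, 0.05, -0.06]] + [[0.05, -0.05, 0.03], [-0.3, 0.29, -0.17], [-0.04, 0.04, -0.02]] + [[0.0, 0.00, -0.00], [0.00, 0.00, -0.0], [0.0, 0.0, -0.0]]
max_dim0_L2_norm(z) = 1.97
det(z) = -0.00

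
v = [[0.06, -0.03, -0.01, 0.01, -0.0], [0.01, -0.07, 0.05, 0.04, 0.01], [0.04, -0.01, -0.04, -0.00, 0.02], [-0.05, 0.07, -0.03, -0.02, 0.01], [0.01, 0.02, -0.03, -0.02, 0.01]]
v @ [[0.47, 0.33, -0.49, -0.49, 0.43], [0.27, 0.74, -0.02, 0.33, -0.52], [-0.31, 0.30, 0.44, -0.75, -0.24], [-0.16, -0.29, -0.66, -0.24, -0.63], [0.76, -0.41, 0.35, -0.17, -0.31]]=[[0.02, -0.01, -0.04, -0.03, 0.04], [-0.03, -0.05, -0.00, -0.08, 0.0], [0.04, -0.01, -0.03, 0.00, 0.03], [0.02, 0.03, 0.03, 0.07, -0.04], [0.03, 0.01, -0.00, 0.03, 0.01]]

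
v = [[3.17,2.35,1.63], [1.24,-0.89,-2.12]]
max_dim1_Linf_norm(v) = 3.17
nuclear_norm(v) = 6.86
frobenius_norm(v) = 5.01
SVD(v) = [[-0.99, 0.14], [0.14, 0.99]] @ diag([4.29568974470903, 2.5689393953929085]) @ [[-0.69, -0.57, -0.44], [0.65, -0.22, -0.73]]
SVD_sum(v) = [[2.94, 2.43, 1.89], [-0.41, -0.34, -0.26]] + [[0.23, -0.08, -0.26], [1.65, -0.55, -1.86]]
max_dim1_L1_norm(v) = 7.15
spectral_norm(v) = 4.30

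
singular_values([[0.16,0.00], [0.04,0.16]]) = [0.18, 0.14]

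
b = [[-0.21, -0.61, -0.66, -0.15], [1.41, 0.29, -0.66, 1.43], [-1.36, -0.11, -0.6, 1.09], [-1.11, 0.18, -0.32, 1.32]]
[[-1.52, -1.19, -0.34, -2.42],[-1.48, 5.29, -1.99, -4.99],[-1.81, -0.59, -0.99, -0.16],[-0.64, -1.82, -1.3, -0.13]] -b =[[-1.31, -0.58, 0.32, -2.27], [-2.89, 5.00, -1.33, -6.42], [-0.45, -0.48, -0.39, -1.25], [0.47, -2.00, -0.98, -1.45]]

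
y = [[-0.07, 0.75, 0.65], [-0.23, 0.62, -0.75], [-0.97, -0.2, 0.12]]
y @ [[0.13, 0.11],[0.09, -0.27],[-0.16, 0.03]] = [[-0.05, -0.19], [0.15, -0.22], [-0.16, -0.05]]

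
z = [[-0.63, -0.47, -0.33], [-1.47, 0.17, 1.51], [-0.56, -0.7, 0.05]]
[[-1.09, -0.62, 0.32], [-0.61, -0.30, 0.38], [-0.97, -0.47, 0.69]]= z @ [[1.01,0.63,0.02],[0.61,0.20,-0.97],[0.51,0.39,0.38]]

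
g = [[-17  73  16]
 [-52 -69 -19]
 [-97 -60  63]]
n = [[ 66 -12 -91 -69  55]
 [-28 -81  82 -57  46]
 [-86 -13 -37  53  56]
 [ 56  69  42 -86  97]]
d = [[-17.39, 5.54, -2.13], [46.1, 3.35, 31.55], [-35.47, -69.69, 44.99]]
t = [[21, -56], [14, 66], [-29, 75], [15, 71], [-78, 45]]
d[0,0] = -17.39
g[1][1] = -69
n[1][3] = -57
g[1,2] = -19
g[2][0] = -97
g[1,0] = -52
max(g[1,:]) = -19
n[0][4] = 55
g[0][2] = 16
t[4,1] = 45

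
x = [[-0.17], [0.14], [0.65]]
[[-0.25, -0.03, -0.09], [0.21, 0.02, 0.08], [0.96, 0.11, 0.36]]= x @ [[1.47, 0.17, 0.55]]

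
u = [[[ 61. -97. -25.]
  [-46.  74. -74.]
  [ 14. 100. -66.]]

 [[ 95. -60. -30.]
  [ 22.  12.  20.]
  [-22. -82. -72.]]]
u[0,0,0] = 61.0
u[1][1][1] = 12.0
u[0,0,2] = -25.0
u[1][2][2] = -72.0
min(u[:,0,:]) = -97.0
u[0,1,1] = 74.0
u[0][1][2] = -74.0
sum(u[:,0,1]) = -157.0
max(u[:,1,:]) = 74.0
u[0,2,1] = 100.0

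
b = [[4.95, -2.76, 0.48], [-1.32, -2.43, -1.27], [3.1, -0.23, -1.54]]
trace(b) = 0.98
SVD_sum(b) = [[5.17, -2.16, -0.23], [-0.21, 0.09, 0.01], [2.77, -1.16, -0.12]] + [[-0.15, -0.35, -0.12],[-1.14, -2.63, -0.90],[0.19, 0.45, 0.15]] + [[-0.07, -0.25, 0.83],[0.03, 0.12, -0.38],[0.13, 0.48, -1.57]]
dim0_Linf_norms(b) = [4.95, 2.76, 1.54]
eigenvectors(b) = [[(0.9+0j), (0.28+0.07j), 0.28-0.07j], [(-0.2+0j), 0.72+0.00j, (0.72-0j)], [0.39+0.00j, (-0.31-0.54j), -0.31+0.54j]]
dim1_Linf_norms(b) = [4.95, 2.43, 3.1]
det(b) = 37.32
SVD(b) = [[-0.88, -0.13, -0.46], [0.04, -0.98, 0.21], [-0.47, 0.17, 0.87]] @ diag([6.367802623427141, 3.077329009644656, 1.904294072740303]) @ [[-0.92, 0.38, 0.04], [0.38, 0.88, 0.3], [0.08, 0.29, -0.95]]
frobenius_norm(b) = 7.32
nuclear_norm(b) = 11.35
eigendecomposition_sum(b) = [[(5.12+0j), -1.74+0.00j, (0.64+0j)], [(-1.16-0j), (0.39-0j), -0.14-0.00j], [(2.2+0j), -0.75+0.00j, (0.27+0j)]] + [[-0.08+0.21j,-0.51-0.32j,-0.08-0.66j], [(-0.08+0.56j),-1.41-0.47j,-0.56-1.54j], [(0.45-0.18j),(0.26+1.26j),(-0.91+1.08j)]] + [[-0.08-0.21j, -0.51+0.32j, (-0.08+0.66j)], [(-0.08-0.56j), -1.41+0.47j, (-0.56+1.54j)], [(0.45+0.18j), 0.26-1.26j, (-0.91-1.08j)]]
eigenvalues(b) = [(5.78+0j), (-2.4+0.83j), (-2.4-0.83j)]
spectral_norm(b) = 6.37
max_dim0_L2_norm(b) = 5.99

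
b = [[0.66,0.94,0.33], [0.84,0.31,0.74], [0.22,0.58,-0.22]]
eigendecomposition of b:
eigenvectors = [[-0.72, -0.71, 0.32], [-0.63, 0.38, -0.70], [-0.29, 0.59, 0.64]]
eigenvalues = [1.61, -0.11, -0.75]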